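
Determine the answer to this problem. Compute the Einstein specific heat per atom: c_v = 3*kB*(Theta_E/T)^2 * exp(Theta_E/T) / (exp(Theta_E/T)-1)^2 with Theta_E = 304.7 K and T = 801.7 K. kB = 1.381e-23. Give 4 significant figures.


Step 1: x = Theta_E/T = 304.7/801.7 = 0.3801
Step 2: x^2 = 0.1445
Step 3: exp(x) = 1.462
Step 4: c_v = 3*1.381e-23*0.1445*1.462/(1.462-1)^2 = 4.093e-23

4.093e-23


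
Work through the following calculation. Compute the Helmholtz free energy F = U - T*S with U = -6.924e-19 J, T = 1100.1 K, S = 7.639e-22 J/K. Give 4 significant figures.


Step 1: T*S = 1100.1 * 7.639e-22 = 8.404e-19 J
Step 2: F = U - T*S = -6.924e-19 - 8.404e-19
Step 3: F = -1.533e-18 J

-1.533e-18


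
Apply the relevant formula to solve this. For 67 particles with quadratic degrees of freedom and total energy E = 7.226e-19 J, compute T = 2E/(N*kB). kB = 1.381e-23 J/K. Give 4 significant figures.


Step 1: Numerator = 2*E = 2*7.226e-19 = 1.445e-18 J
Step 2: Denominator = N*kB = 67*1.381e-23 = 9.253e-22
Step 3: T = 1.445e-18 / 9.253e-22 = 1562 K

1562


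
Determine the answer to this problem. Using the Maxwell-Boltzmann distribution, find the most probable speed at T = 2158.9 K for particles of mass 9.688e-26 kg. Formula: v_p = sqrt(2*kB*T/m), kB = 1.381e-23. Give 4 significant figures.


Step 1: Numerator = 2*kB*T = 2*1.381e-23*2158.9 = 5.963e-20
Step 2: Ratio = 5.963e-20 / 9.688e-26 = 6.155e+05
Step 3: v_p = sqrt(6.155e+05) = 784.5 m/s

784.5


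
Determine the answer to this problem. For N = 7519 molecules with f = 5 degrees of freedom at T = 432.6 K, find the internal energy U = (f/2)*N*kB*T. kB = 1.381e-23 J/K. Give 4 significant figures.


Step 1: f/2 = 5/2 = 2.5
Step 2: N*kB*T = 7519*1.381e-23*432.6 = 4.492e-17
Step 3: U = 2.5 * 4.492e-17 = 1.123e-16 J

1.123e-16


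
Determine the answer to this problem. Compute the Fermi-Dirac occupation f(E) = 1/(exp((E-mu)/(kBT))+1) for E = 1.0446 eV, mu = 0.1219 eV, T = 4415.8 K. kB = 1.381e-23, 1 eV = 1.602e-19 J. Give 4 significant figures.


Step 1: (E - mu) = 1.0446 - 0.1219 = 0.9227 eV
Step 2: Convert: (E-mu)*eV = 1.478e-19 J
Step 3: x = (E-mu)*eV/(kB*T) = 2.424
Step 4: f = 1/(exp(2.424)+1) = 0.08137

0.08137


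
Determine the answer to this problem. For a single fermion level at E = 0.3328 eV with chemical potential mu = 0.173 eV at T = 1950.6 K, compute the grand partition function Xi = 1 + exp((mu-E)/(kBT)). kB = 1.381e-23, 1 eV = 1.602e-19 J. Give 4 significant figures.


Step 1: (mu - E) = 0.173 - 0.3328 = -0.1598 eV
Step 2: x = (mu-E)*eV/(kB*T) = -0.1598*1.602e-19/(1.381e-23*1950.6) = -0.9503
Step 3: exp(x) = 0.3866
Step 4: Xi = 1 + 0.3866 = 1.387

1.387


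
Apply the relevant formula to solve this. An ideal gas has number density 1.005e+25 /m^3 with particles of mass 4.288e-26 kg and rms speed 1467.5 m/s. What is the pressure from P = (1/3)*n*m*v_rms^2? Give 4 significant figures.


Step 1: v_rms^2 = 1467.5^2 = 2.154e+06
Step 2: n*m = 1.005e+25*4.288e-26 = 0.4309
Step 3: P = (1/3)*0.4309*2.154e+06 = 3.094e+05 Pa

3.094e+05


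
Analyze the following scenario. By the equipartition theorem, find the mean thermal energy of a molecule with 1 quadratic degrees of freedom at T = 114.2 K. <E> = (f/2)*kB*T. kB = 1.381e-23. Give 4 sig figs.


Step 1: f/2 = 1/2 = 0.5
Step 2: kB*T = 1.381e-23 * 114.2 = 1.577e-21
Step 3: <E> = 0.5 * 1.577e-21 = 7.886e-22 J

7.886e-22


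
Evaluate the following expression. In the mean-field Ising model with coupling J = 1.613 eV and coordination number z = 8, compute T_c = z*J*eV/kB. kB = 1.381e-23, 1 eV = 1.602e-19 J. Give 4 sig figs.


Step 1: z*J = 8*1.613 = 12.9 eV
Step 2: Convert to Joules: 12.9*1.602e-19 = 2.067e-18 J
Step 3: T_c = 2.067e-18 / 1.381e-23 = 1.497e+05 K

1.497e+05


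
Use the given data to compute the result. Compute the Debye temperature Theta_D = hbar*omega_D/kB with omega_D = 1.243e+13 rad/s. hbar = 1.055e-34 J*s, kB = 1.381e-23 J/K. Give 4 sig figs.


Step 1: hbar*omega_D = 1.055e-34 * 1.243e+13 = 1.311e-21 J
Step 2: Theta_D = 1.311e-21 / 1.381e-23
Step 3: Theta_D = 94.96 K

94.96


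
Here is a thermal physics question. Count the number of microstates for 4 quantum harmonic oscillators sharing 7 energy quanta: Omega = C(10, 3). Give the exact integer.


Step 1: Use binomial coefficient C(10, 3)
Step 2: Numerator = 10! / 7!
Step 3: Denominator = 3!
Step 4: Omega = 120

120


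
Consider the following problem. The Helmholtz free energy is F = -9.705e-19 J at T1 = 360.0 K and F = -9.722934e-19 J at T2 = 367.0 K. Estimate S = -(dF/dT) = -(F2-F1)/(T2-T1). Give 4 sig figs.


Step 1: dF = F2 - F1 = -9.722934e-19 - (-9.705e-19) = -1.7934e-21 J
Step 2: dT = T2 - T1 = 367.0 - 360.0 = 7 K
Step 3: S = -dF/dT = -(-1.7934e-21)/7 = 2.562e-22 J/K

2.562e-22


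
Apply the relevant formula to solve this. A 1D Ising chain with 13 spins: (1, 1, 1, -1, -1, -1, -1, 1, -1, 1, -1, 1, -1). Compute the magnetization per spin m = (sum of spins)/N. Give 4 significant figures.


Step 1: Count up spins (+1): 6, down spins (-1): 7
Step 2: Total magnetization M = 6 - 7 = -1
Step 3: m = M/N = -1/13 = -0.07692

-0.07692


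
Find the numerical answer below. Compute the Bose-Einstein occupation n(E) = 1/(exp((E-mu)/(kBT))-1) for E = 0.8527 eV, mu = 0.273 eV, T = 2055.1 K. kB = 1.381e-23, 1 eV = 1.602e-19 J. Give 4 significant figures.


Step 1: (E - mu) = 0.5797 eV
Step 2: x = (E-mu)*eV/(kB*T) = 0.5797*1.602e-19/(1.381e-23*2055.1) = 3.272
Step 3: exp(x) = 26.37
Step 4: n = 1/(exp(x)-1) = 0.03942

0.03942


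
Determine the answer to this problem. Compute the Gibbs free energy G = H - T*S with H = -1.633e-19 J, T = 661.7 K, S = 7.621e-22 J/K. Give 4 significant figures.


Step 1: T*S = 661.7 * 7.621e-22 = 5.043e-19 J
Step 2: G = H - T*S = -1.633e-19 - 5.043e-19
Step 3: G = -6.676e-19 J

-6.676e-19


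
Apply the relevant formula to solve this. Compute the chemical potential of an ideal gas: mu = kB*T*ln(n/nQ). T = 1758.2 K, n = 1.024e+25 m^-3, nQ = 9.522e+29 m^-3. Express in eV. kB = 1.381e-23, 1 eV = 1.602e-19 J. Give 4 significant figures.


Step 1: n/nQ = 1.024e+25/9.522e+29 = 1.075e-05
Step 2: ln(n/nQ) = -11.44
Step 3: mu = kB*T*ln(n/nQ) = 2.428e-20*-11.44 = -2.778e-19 J
Step 4: Convert to eV: -2.778e-19/1.602e-19 = -1.734 eV

-1.734


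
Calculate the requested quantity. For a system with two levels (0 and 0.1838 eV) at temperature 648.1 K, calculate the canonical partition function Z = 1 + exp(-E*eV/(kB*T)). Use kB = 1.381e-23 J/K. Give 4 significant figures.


Step 1: Compute beta*E = E*eV/(kB*T) = 0.1838*1.602e-19/(1.381e-23*648.1) = 3.29
Step 2: exp(-beta*E) = exp(-3.29) = 0.03726
Step 3: Z = 1 + 0.03726 = 1.037

1.037


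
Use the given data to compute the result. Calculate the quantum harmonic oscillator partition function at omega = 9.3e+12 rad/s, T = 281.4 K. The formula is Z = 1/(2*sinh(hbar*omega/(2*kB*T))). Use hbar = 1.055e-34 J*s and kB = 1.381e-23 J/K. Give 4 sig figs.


Step 1: Compute x = hbar*omega/(kB*T) = 1.055e-34*9.3e+12/(1.381e-23*281.4) = 0.2525
Step 2: x/2 = 0.1262
Step 3: sinh(x/2) = 0.1266
Step 4: Z = 1/(2*0.1266) = 3.95

3.95


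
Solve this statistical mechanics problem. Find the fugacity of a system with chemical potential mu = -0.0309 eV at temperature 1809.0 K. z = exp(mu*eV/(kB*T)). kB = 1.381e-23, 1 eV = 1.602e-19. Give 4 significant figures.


Step 1: Convert mu to Joules: -0.0309*1.602e-19 = -4.95e-21 J
Step 2: kB*T = 1.381e-23*1809.0 = 2.498e-20 J
Step 3: mu/(kB*T) = -0.1981
Step 4: z = exp(-0.1981) = 0.8202

0.8202


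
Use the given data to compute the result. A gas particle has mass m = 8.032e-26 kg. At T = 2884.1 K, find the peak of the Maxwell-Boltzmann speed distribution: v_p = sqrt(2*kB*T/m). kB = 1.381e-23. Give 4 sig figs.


Step 1: Numerator = 2*kB*T = 2*1.381e-23*2884.1 = 7.966e-20
Step 2: Ratio = 7.966e-20 / 8.032e-26 = 9.918e+05
Step 3: v_p = sqrt(9.918e+05) = 995.9 m/s

995.9


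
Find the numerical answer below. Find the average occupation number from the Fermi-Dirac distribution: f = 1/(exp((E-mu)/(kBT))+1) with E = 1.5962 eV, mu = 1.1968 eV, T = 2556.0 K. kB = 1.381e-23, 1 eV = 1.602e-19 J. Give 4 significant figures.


Step 1: (E - mu) = 1.5962 - 1.1968 = 0.3994 eV
Step 2: Convert: (E-mu)*eV = 6.398e-20 J
Step 3: x = (E-mu)*eV/(kB*T) = 1.813
Step 4: f = 1/(exp(1.813)+1) = 0.1403

0.1403


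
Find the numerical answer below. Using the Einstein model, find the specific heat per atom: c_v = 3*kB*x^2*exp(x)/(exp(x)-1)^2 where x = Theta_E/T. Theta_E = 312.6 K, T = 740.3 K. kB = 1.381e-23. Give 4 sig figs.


Step 1: x = Theta_E/T = 312.6/740.3 = 0.4223
Step 2: x^2 = 0.1783
Step 3: exp(x) = 1.525
Step 4: c_v = 3*1.381e-23*0.1783*1.525/(1.525-1)^2 = 4.082e-23

4.082e-23


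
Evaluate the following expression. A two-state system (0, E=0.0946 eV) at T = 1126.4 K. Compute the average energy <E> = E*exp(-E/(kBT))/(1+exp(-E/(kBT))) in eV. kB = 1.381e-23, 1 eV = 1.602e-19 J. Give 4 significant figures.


Step 1: beta*E = 0.0946*1.602e-19/(1.381e-23*1126.4) = 0.9742
Step 2: exp(-beta*E) = 0.3775
Step 3: <E> = 0.0946*0.3775/(1+0.3775) = 0.02592 eV

0.02592


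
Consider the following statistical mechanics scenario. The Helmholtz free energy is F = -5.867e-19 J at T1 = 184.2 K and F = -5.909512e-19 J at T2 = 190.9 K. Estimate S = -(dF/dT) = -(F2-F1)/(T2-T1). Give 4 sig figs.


Step 1: dF = F2 - F1 = -5.909512e-19 - (-5.867e-19) = -4.2512e-21 J
Step 2: dT = T2 - T1 = 190.9 - 184.2 = 6.7 K
Step 3: S = -dF/dT = -(-4.2512e-21)/6.7 = 6.345e-22 J/K

6.345e-22


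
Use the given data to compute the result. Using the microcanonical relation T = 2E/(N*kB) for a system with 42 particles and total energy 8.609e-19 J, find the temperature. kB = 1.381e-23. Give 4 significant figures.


Step 1: Numerator = 2*E = 2*8.609e-19 = 1.722e-18 J
Step 2: Denominator = N*kB = 42*1.381e-23 = 5.8e-22
Step 3: T = 1.722e-18 / 5.8e-22 = 2969 K

2969


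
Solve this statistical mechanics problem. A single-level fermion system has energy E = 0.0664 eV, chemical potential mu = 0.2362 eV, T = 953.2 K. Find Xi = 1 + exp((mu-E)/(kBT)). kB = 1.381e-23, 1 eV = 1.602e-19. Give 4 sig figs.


Step 1: (mu - E) = 0.2362 - 0.0664 = 0.1698 eV
Step 2: x = (mu-E)*eV/(kB*T) = 0.1698*1.602e-19/(1.381e-23*953.2) = 2.066
Step 3: exp(x) = 7.897
Step 4: Xi = 1 + 7.897 = 8.897

8.897


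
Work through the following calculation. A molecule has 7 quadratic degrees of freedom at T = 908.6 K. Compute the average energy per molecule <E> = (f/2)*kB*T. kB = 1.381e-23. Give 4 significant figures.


Step 1: f/2 = 7/2 = 3.5
Step 2: kB*T = 1.381e-23 * 908.6 = 1.255e-20
Step 3: <E> = 3.5 * 1.255e-20 = 4.392e-20 J

4.392e-20


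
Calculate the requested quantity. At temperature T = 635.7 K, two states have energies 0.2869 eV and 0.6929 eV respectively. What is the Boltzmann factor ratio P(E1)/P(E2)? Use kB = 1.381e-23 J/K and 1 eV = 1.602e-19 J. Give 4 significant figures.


Step 1: Compute energy difference dE = E1 - E2 = 0.2869 - 0.6929 = -0.406 eV
Step 2: Convert to Joules: dE_J = -0.406 * 1.602e-19 = -6.504e-20 J
Step 3: Compute exponent = -dE_J / (kB * T) = -(-6.504e-20) / (1.381e-23 * 635.7) = 7.409
Step 4: P(E1)/P(E2) = exp(7.409) = 1650

1650


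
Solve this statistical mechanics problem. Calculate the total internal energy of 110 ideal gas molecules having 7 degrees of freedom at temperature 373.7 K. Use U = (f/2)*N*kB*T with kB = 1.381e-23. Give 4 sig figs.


Step 1: f/2 = 7/2 = 3.5
Step 2: N*kB*T = 110*1.381e-23*373.7 = 5.677e-19
Step 3: U = 3.5 * 5.677e-19 = 1.987e-18 J

1.987e-18


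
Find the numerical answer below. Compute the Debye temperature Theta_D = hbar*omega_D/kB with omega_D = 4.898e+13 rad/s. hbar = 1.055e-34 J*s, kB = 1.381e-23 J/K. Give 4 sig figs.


Step 1: hbar*omega_D = 1.055e-34 * 4.898e+13 = 5.167e-21 J
Step 2: Theta_D = 5.167e-21 / 1.381e-23
Step 3: Theta_D = 374.2 K

374.2


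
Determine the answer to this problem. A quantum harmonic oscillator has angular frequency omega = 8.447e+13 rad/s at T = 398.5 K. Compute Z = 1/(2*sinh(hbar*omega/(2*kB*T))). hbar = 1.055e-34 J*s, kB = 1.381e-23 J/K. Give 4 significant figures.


Step 1: Compute x = hbar*omega/(kB*T) = 1.055e-34*8.447e+13/(1.381e-23*398.5) = 1.619
Step 2: x/2 = 0.8097
Step 3: sinh(x/2) = 0.9011
Step 4: Z = 1/(2*0.9011) = 0.5549

0.5549


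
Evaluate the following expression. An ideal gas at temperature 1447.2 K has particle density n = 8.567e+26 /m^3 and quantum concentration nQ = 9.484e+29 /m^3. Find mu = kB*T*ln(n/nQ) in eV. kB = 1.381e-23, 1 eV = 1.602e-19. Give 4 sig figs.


Step 1: n/nQ = 8.567e+26/9.484e+29 = 0.0009033
Step 2: ln(n/nQ) = -7.009
Step 3: mu = kB*T*ln(n/nQ) = 1.999e-20*-7.009 = -1.401e-19 J
Step 4: Convert to eV: -1.401e-19/1.602e-19 = -0.8745 eV

-0.8745


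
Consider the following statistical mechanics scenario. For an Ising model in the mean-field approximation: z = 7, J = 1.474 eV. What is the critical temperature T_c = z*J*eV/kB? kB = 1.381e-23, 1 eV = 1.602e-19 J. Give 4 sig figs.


Step 1: z*J = 7*1.474 = 10.32 eV
Step 2: Convert to Joules: 10.32*1.602e-19 = 1.653e-18 J
Step 3: T_c = 1.653e-18 / 1.381e-23 = 1.197e+05 K

1.197e+05


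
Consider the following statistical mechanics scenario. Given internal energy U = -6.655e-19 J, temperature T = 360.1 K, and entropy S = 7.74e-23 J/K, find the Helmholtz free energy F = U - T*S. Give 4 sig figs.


Step 1: T*S = 360.1 * 7.74e-23 = 2.787e-20 J
Step 2: F = U - T*S = -6.655e-19 - 2.787e-20
Step 3: F = -6.934e-19 J

-6.934e-19


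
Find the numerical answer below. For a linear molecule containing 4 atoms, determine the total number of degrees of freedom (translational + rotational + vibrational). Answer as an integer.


Step 1: Translational DOF = 3
Step 2: Rotational DOF (linear) = 2
Step 3: Vibrational DOF = 3*4 - 5 = 7
Step 4: Total = 3 + 2 + 7 = 12

12


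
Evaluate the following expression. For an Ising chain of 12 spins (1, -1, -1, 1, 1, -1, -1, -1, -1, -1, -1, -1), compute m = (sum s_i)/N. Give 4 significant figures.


Step 1: Count up spins (+1): 3, down spins (-1): 9
Step 2: Total magnetization M = 3 - 9 = -6
Step 3: m = M/N = -6/12 = -0.5

-0.5


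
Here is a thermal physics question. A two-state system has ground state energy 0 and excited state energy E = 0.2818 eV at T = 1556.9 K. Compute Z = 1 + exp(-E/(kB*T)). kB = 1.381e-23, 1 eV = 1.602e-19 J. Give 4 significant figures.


Step 1: Compute beta*E = E*eV/(kB*T) = 0.2818*1.602e-19/(1.381e-23*1556.9) = 2.1
Step 2: exp(-beta*E) = exp(-2.1) = 0.1225
Step 3: Z = 1 + 0.1225 = 1.122

1.122


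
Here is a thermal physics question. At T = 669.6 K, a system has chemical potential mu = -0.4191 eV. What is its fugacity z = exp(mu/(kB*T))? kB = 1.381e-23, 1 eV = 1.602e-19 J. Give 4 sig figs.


Step 1: Convert mu to Joules: -0.4191*1.602e-19 = -6.714e-20 J
Step 2: kB*T = 1.381e-23*669.6 = 9.247e-21 J
Step 3: mu/(kB*T) = -7.261
Step 4: z = exp(-7.261) = 0.0007027

0.0007027


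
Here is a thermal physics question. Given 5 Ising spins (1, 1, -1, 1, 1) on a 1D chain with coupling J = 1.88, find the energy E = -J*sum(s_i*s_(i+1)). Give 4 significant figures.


Step 1: Nearest-neighbor products: 1, -1, -1, 1
Step 2: Sum of products = 0
Step 3: E = -1.88 * 0 = 0

0


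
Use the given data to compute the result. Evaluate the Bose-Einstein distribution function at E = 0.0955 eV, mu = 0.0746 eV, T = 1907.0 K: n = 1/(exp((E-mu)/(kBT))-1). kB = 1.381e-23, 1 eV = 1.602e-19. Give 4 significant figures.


Step 1: (E - mu) = 0.0209 eV
Step 2: x = (E-mu)*eV/(kB*T) = 0.0209*1.602e-19/(1.381e-23*1907.0) = 0.1271
Step 3: exp(x) = 1.136
Step 4: n = 1/(exp(x)-1) = 7.376

7.376


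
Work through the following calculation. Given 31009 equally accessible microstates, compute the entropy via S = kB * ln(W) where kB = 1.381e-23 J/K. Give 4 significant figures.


Step 1: ln(W) = ln(31009) = 10.34
Step 2: S = kB * ln(W) = 1.381e-23 * 10.34
Step 3: S = 1.428e-22 J/K

1.428e-22


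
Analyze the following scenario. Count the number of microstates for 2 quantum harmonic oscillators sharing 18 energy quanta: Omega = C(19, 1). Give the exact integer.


Step 1: Use binomial coefficient C(19, 1)
Step 2: Numerator = 19! / 18!
Step 3: Denominator = 1!
Step 4: Omega = 19

19


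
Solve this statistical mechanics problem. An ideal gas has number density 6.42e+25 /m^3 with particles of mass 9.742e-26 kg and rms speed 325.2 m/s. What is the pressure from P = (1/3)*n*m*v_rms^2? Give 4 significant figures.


Step 1: v_rms^2 = 325.2^2 = 1.058e+05
Step 2: n*m = 6.42e+25*9.742e-26 = 6.254
Step 3: P = (1/3)*6.254*1.058e+05 = 2.205e+05 Pa

2.205e+05


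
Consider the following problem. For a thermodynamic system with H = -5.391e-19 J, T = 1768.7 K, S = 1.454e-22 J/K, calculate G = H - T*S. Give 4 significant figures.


Step 1: T*S = 1768.7 * 1.454e-22 = 2.572e-19 J
Step 2: G = H - T*S = -5.391e-19 - 2.572e-19
Step 3: G = -7.963e-19 J

-7.963e-19


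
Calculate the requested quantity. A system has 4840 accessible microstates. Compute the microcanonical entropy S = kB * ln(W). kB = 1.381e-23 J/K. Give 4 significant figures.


Step 1: ln(W) = ln(4840) = 8.485
Step 2: S = kB * ln(W) = 1.381e-23 * 8.485
Step 3: S = 1.172e-22 J/K

1.172e-22


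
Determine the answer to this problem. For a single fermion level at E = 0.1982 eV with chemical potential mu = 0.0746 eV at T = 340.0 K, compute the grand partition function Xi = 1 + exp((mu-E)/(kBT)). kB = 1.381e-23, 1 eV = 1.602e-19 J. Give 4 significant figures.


Step 1: (mu - E) = 0.0746 - 0.1982 = -0.1236 eV
Step 2: x = (mu-E)*eV/(kB*T) = -0.1236*1.602e-19/(1.381e-23*340.0) = -4.217
Step 3: exp(x) = 0.01474
Step 4: Xi = 1 + 0.01474 = 1.015

1.015


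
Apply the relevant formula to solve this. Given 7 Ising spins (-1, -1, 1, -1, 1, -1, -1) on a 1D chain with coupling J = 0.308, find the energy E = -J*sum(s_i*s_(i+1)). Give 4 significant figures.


Step 1: Nearest-neighbor products: 1, -1, -1, -1, -1, 1
Step 2: Sum of products = -2
Step 3: E = -0.308 * -2 = 0.616

0.616


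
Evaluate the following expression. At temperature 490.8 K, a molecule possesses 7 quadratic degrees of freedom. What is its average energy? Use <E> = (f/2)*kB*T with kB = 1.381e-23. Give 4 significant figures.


Step 1: f/2 = 7/2 = 3.5
Step 2: kB*T = 1.381e-23 * 490.8 = 6.778e-21
Step 3: <E> = 3.5 * 6.778e-21 = 2.372e-20 J

2.372e-20


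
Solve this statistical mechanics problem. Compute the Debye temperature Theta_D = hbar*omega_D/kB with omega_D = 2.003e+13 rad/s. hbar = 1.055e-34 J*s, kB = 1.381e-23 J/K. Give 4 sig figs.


Step 1: hbar*omega_D = 1.055e-34 * 2.003e+13 = 2.113e-21 J
Step 2: Theta_D = 2.113e-21 / 1.381e-23
Step 3: Theta_D = 153 K

153


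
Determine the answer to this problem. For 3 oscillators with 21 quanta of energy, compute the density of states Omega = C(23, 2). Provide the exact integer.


Step 1: Use binomial coefficient C(23, 2)
Step 2: Numerator = 23! / 21!
Step 3: Denominator = 2!
Step 4: Omega = 253

253


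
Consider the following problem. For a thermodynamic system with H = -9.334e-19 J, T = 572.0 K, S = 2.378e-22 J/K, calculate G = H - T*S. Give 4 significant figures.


Step 1: T*S = 572.0 * 2.378e-22 = 1.36e-19 J
Step 2: G = H - T*S = -9.334e-19 - 1.36e-19
Step 3: G = -1.069e-18 J

-1.069e-18


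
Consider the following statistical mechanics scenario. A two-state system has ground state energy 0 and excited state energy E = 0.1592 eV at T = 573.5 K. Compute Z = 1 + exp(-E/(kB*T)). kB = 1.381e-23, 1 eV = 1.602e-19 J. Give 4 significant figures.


Step 1: Compute beta*E = E*eV/(kB*T) = 0.1592*1.602e-19/(1.381e-23*573.5) = 3.22
Step 2: exp(-beta*E) = exp(-3.22) = 0.03995
Step 3: Z = 1 + 0.03995 = 1.04

1.04


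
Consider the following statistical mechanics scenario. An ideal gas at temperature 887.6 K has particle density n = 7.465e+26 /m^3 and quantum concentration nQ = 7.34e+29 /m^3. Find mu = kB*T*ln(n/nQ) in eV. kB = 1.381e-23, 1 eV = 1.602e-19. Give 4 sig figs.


Step 1: n/nQ = 7.465e+26/7.34e+29 = 0.001017
Step 2: ln(n/nQ) = -6.891
Step 3: mu = kB*T*ln(n/nQ) = 1.226e-20*-6.891 = -8.447e-20 J
Step 4: Convert to eV: -8.447e-20/1.602e-19 = -0.5273 eV

-0.5273


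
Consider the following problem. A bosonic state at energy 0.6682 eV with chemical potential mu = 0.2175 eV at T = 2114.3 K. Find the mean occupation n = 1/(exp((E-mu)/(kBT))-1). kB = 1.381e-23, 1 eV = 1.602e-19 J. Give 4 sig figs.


Step 1: (E - mu) = 0.4507 eV
Step 2: x = (E-mu)*eV/(kB*T) = 0.4507*1.602e-19/(1.381e-23*2114.3) = 2.473
Step 3: exp(x) = 11.86
Step 4: n = 1/(exp(x)-1) = 0.09212

0.09212


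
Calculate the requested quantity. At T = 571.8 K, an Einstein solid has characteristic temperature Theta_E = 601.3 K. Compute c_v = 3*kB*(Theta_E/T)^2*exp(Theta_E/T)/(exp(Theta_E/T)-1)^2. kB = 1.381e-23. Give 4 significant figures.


Step 1: x = Theta_E/T = 601.3/571.8 = 1.052
Step 2: x^2 = 1.106
Step 3: exp(x) = 2.862
Step 4: c_v = 3*1.381e-23*1.106*2.862/(2.862-1)^2 = 3.781e-23

3.781e-23


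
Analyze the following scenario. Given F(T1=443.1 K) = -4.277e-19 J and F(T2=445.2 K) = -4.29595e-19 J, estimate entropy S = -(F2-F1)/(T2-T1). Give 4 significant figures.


Step 1: dF = F2 - F1 = -4.29595e-19 - (-4.277e-19) = -1.895e-21 J
Step 2: dT = T2 - T1 = 445.2 - 443.1 = 2.1 K
Step 3: S = -dF/dT = -(-1.895e-21)/2.1 = 9.024e-22 J/K

9.024e-22


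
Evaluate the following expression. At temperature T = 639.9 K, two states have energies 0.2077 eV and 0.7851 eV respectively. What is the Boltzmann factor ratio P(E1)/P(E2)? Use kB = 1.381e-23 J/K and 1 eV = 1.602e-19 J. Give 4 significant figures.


Step 1: Compute energy difference dE = E1 - E2 = 0.2077 - 0.7851 = -0.5774 eV
Step 2: Convert to Joules: dE_J = -0.5774 * 1.602e-19 = -9.25e-20 J
Step 3: Compute exponent = -dE_J / (kB * T) = -(-9.25e-20) / (1.381e-23 * 639.9) = 10.47
Step 4: P(E1)/P(E2) = exp(10.47) = 3.515e+04

3.515e+04


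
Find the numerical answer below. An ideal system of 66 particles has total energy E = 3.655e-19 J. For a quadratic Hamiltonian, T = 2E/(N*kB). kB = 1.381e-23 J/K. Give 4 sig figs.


Step 1: Numerator = 2*E = 2*3.655e-19 = 7.31e-19 J
Step 2: Denominator = N*kB = 66*1.381e-23 = 9.115e-22
Step 3: T = 7.31e-19 / 9.115e-22 = 802 K

802


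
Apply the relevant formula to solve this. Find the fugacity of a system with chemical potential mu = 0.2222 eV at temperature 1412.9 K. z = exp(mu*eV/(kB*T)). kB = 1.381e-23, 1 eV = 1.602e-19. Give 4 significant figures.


Step 1: Convert mu to Joules: 0.2222*1.602e-19 = 3.56e-20 J
Step 2: kB*T = 1.381e-23*1412.9 = 1.951e-20 J
Step 3: mu/(kB*T) = 1.824
Step 4: z = exp(1.824) = 6.199

6.199


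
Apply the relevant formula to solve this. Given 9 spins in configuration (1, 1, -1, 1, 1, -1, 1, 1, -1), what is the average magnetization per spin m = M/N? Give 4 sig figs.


Step 1: Count up spins (+1): 6, down spins (-1): 3
Step 2: Total magnetization M = 6 - 3 = 3
Step 3: m = M/N = 3/9 = 0.3333

0.3333


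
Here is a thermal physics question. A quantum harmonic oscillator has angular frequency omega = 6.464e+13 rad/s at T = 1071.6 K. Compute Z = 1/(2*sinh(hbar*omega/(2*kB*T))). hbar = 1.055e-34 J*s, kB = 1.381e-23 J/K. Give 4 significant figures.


Step 1: Compute x = hbar*omega/(kB*T) = 1.055e-34*6.464e+13/(1.381e-23*1071.6) = 0.4608
Step 2: x/2 = 0.2304
Step 3: sinh(x/2) = 0.2325
Step 4: Z = 1/(2*0.2325) = 2.151

2.151


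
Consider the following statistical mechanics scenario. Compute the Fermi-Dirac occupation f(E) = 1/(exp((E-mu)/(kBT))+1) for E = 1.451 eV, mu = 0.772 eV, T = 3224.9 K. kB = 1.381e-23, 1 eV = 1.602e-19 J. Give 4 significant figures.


Step 1: (E - mu) = 1.451 - 0.772 = 0.679 eV
Step 2: Convert: (E-mu)*eV = 1.088e-19 J
Step 3: x = (E-mu)*eV/(kB*T) = 2.442
Step 4: f = 1/(exp(2.442)+1) = 0.07999

0.07999


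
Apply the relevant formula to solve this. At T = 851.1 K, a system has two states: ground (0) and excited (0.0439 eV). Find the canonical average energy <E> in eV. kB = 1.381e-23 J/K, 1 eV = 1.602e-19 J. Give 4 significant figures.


Step 1: beta*E = 0.0439*1.602e-19/(1.381e-23*851.1) = 0.5983
Step 2: exp(-beta*E) = 0.5497
Step 3: <E> = 0.0439*0.5497/(1+0.5497) = 0.01557 eV

0.01557


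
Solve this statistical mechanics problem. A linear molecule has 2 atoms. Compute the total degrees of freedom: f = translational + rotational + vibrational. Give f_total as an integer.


Step 1: Translational DOF = 3
Step 2: Rotational DOF (linear) = 2
Step 3: Vibrational DOF = 3*2 - 5 = 1
Step 4: Total = 3 + 2 + 1 = 6

6


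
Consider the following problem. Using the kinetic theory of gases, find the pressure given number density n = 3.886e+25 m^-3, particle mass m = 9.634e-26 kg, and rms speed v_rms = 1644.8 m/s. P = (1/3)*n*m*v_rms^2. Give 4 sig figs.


Step 1: v_rms^2 = 1644.8^2 = 2.705e+06
Step 2: n*m = 3.886e+25*9.634e-26 = 3.744
Step 3: P = (1/3)*3.744*2.705e+06 = 3.376e+06 Pa

3.376e+06


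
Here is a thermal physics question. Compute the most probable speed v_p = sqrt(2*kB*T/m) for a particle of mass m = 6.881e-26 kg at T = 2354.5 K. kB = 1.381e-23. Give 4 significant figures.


Step 1: Numerator = 2*kB*T = 2*1.381e-23*2354.5 = 6.503e-20
Step 2: Ratio = 6.503e-20 / 6.881e-26 = 9.451e+05
Step 3: v_p = sqrt(9.451e+05) = 972.2 m/s

972.2


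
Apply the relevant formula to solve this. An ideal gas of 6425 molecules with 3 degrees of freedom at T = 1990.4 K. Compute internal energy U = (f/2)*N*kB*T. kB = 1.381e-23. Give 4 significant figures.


Step 1: f/2 = 3/2 = 1.5
Step 2: N*kB*T = 6425*1.381e-23*1990.4 = 1.766e-16
Step 3: U = 1.5 * 1.766e-16 = 2.649e-16 J

2.649e-16


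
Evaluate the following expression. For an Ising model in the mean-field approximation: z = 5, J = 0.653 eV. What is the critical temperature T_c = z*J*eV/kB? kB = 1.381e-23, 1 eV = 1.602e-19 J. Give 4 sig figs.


Step 1: z*J = 5*0.653 = 3.265 eV
Step 2: Convert to Joules: 3.265*1.602e-19 = 5.231e-19 J
Step 3: T_c = 5.231e-19 / 1.381e-23 = 3.787e+04 K

3.787e+04


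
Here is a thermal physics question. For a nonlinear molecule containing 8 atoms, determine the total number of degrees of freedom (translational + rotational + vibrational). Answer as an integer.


Step 1: Translational DOF = 3
Step 2: Rotational DOF (nonlinear) = 3
Step 3: Vibrational DOF = 3*8 - 6 = 18
Step 4: Total = 3 + 3 + 18 = 24

24


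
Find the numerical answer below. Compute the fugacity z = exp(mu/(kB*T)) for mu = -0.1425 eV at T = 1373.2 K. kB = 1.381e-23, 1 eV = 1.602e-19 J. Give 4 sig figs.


Step 1: Convert mu to Joules: -0.1425*1.602e-19 = -2.283e-20 J
Step 2: kB*T = 1.381e-23*1373.2 = 1.896e-20 J
Step 3: mu/(kB*T) = -1.204
Step 4: z = exp(-1.204) = 0.3001

0.3001


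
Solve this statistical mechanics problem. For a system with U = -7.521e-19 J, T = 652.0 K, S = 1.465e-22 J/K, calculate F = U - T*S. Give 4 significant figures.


Step 1: T*S = 652.0 * 1.465e-22 = 9.552e-20 J
Step 2: F = U - T*S = -7.521e-19 - 9.552e-20
Step 3: F = -8.476e-19 J

-8.476e-19


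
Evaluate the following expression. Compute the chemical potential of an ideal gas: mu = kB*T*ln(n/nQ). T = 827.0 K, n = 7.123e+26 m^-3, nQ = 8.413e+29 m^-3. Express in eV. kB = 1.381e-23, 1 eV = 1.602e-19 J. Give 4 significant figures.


Step 1: n/nQ = 7.123e+26/8.413e+29 = 0.0008467
Step 2: ln(n/nQ) = -7.074
Step 3: mu = kB*T*ln(n/nQ) = 1.142e-20*-7.074 = -8.079e-20 J
Step 4: Convert to eV: -8.079e-20/1.602e-19 = -0.5043 eV

-0.5043


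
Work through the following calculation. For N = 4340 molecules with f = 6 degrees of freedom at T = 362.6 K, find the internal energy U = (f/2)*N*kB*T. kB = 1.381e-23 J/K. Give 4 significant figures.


Step 1: f/2 = 6/2 = 3.0
Step 2: N*kB*T = 4340*1.381e-23*362.6 = 2.173e-17
Step 3: U = 3.0 * 2.173e-17 = 6.52e-17 J

6.52e-17


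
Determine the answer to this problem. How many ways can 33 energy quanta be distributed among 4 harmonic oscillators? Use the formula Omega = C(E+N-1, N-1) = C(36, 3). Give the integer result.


Step 1: Use binomial coefficient C(36, 3)
Step 2: Numerator = 36! / 33!
Step 3: Denominator = 3!
Step 4: Omega = 7140

7140


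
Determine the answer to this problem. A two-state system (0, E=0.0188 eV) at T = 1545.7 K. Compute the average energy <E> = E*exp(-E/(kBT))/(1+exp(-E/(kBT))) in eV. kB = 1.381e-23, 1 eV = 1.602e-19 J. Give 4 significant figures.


Step 1: beta*E = 0.0188*1.602e-19/(1.381e-23*1545.7) = 0.1411
Step 2: exp(-beta*E) = 0.8684
Step 3: <E> = 0.0188*0.8684/(1+0.8684) = 0.008738 eV

0.008738


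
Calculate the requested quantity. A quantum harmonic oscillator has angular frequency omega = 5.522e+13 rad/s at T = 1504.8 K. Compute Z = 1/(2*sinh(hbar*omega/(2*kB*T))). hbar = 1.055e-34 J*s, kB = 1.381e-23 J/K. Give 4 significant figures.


Step 1: Compute x = hbar*omega/(kB*T) = 1.055e-34*5.522e+13/(1.381e-23*1504.8) = 0.2803
Step 2: x/2 = 0.1402
Step 3: sinh(x/2) = 0.1406
Step 4: Z = 1/(2*0.1406) = 3.556

3.556


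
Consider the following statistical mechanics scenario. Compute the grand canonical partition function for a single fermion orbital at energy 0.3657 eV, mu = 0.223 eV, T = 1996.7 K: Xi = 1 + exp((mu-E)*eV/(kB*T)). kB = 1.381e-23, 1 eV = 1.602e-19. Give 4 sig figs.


Step 1: (mu - E) = 0.223 - 0.3657 = -0.1427 eV
Step 2: x = (mu-E)*eV/(kB*T) = -0.1427*1.602e-19/(1.381e-23*1996.7) = -0.829
Step 3: exp(x) = 0.4365
Step 4: Xi = 1 + 0.4365 = 1.436

1.436


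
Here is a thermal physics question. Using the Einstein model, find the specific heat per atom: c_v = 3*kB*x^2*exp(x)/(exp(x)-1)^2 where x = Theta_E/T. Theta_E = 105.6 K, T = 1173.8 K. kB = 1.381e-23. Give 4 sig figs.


Step 1: x = Theta_E/T = 105.6/1173.8 = 0.08996
Step 2: x^2 = 0.008094
Step 3: exp(x) = 1.094
Step 4: c_v = 3*1.381e-23*0.008094*1.094/(1.094-1)^2 = 4.14e-23

4.14e-23


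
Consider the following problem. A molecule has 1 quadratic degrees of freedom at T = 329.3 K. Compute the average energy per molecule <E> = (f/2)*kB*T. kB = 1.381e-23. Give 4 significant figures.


Step 1: f/2 = 1/2 = 0.5
Step 2: kB*T = 1.381e-23 * 329.3 = 4.548e-21
Step 3: <E> = 0.5 * 4.548e-21 = 2.274e-21 J

2.274e-21


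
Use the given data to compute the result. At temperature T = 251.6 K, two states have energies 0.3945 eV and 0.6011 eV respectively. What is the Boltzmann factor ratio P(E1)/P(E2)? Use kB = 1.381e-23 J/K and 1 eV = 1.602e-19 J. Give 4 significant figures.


Step 1: Compute energy difference dE = E1 - E2 = 0.3945 - 0.6011 = -0.2066 eV
Step 2: Convert to Joules: dE_J = -0.2066 * 1.602e-19 = -3.31e-20 J
Step 3: Compute exponent = -dE_J / (kB * T) = -(-3.31e-20) / (1.381e-23 * 251.6) = 9.526
Step 4: P(E1)/P(E2) = exp(9.526) = 1.371e+04

1.371e+04


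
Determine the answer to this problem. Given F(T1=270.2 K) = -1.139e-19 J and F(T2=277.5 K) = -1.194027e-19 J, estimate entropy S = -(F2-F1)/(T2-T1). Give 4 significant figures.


Step 1: dF = F2 - F1 = -1.194027e-19 - (-1.139e-19) = -5.5027e-21 J
Step 2: dT = T2 - T1 = 277.5 - 270.2 = 7.3 K
Step 3: S = -dF/dT = -(-5.5027e-21)/7.3 = 7.538e-22 J/K

7.538e-22


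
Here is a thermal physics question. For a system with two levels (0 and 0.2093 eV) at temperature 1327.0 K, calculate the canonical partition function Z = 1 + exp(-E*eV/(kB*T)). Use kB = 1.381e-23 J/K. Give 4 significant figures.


Step 1: Compute beta*E = E*eV/(kB*T) = 0.2093*1.602e-19/(1.381e-23*1327.0) = 1.83
Step 2: exp(-beta*E) = exp(-1.83) = 0.1605
Step 3: Z = 1 + 0.1605 = 1.16

1.16


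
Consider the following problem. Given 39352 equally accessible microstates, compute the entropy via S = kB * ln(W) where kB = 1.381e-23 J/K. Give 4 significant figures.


Step 1: ln(W) = ln(39352) = 10.58
Step 2: S = kB * ln(W) = 1.381e-23 * 10.58
Step 3: S = 1.461e-22 J/K

1.461e-22


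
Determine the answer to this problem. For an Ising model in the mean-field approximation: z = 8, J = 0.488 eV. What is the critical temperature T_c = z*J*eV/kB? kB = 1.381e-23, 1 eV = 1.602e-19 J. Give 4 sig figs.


Step 1: z*J = 8*0.488 = 3.904 eV
Step 2: Convert to Joules: 3.904*1.602e-19 = 6.254e-19 J
Step 3: T_c = 6.254e-19 / 1.381e-23 = 4.529e+04 K

4.529e+04


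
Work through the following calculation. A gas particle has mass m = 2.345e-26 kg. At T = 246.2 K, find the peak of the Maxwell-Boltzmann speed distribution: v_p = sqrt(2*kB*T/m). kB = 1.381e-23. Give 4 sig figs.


Step 1: Numerator = 2*kB*T = 2*1.381e-23*246.2 = 6.8e-21
Step 2: Ratio = 6.8e-21 / 2.345e-26 = 2.9e+05
Step 3: v_p = sqrt(2.9e+05) = 538.5 m/s

538.5


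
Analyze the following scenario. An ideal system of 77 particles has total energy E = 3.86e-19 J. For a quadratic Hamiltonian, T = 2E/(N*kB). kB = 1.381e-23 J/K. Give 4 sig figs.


Step 1: Numerator = 2*E = 2*3.86e-19 = 7.72e-19 J
Step 2: Denominator = N*kB = 77*1.381e-23 = 1.063e-21
Step 3: T = 7.72e-19 / 1.063e-21 = 726 K

726


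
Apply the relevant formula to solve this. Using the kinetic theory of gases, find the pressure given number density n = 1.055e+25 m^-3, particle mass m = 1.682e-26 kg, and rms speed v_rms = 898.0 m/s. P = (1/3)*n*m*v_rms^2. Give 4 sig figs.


Step 1: v_rms^2 = 898.0^2 = 8.064e+05
Step 2: n*m = 1.055e+25*1.682e-26 = 0.1775
Step 3: P = (1/3)*0.1775*8.064e+05 = 4.77e+04 Pa

4.77e+04


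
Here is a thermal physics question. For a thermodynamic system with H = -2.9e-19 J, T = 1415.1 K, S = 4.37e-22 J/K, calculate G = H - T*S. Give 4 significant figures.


Step 1: T*S = 1415.1 * 4.37e-22 = 6.184e-19 J
Step 2: G = H - T*S = -2.9e-19 - 6.184e-19
Step 3: G = -9.084e-19 J

-9.084e-19


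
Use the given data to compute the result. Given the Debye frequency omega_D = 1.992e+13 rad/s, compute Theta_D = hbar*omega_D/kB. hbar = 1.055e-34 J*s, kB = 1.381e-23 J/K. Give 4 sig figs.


Step 1: hbar*omega_D = 1.055e-34 * 1.992e+13 = 2.102e-21 J
Step 2: Theta_D = 2.102e-21 / 1.381e-23
Step 3: Theta_D = 152.2 K

152.2


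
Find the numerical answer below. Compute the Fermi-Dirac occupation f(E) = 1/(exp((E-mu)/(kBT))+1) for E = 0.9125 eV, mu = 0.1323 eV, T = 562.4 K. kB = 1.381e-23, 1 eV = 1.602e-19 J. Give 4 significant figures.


Step 1: (E - mu) = 0.9125 - 0.1323 = 0.7802 eV
Step 2: Convert: (E-mu)*eV = 1.25e-19 J
Step 3: x = (E-mu)*eV/(kB*T) = 16.09
Step 4: f = 1/(exp(16.09)+1) = 1.026e-07

1.026e-07


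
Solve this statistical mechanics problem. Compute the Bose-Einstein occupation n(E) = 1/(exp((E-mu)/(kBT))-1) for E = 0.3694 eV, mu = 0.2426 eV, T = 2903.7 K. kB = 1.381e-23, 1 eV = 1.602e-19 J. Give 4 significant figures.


Step 1: (E - mu) = 0.1268 eV
Step 2: x = (E-mu)*eV/(kB*T) = 0.1268*1.602e-19/(1.381e-23*2903.7) = 0.5066
Step 3: exp(x) = 1.66
Step 4: n = 1/(exp(x)-1) = 1.516

1.516


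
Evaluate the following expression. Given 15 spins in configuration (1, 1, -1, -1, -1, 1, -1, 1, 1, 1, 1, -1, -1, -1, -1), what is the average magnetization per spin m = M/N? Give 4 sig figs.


Step 1: Count up spins (+1): 7, down spins (-1): 8
Step 2: Total magnetization M = 7 - 8 = -1
Step 3: m = M/N = -1/15 = -0.06667

-0.06667


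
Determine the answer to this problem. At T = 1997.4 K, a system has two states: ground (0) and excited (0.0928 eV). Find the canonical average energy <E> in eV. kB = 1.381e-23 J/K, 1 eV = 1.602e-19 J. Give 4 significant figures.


Step 1: beta*E = 0.0928*1.602e-19/(1.381e-23*1997.4) = 0.539
Step 2: exp(-beta*E) = 0.5834
Step 3: <E> = 0.0928*0.5834/(1+0.5834) = 0.03419 eV

0.03419


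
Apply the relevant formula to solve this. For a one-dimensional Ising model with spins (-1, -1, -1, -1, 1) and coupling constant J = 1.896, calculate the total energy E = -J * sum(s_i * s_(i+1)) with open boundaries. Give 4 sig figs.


Step 1: Nearest-neighbor products: 1, 1, 1, -1
Step 2: Sum of products = 2
Step 3: E = -1.896 * 2 = -3.792

-3.792


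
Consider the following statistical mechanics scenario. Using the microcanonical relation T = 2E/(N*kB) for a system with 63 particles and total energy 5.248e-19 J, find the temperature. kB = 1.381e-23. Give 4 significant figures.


Step 1: Numerator = 2*E = 2*5.248e-19 = 1.05e-18 J
Step 2: Denominator = N*kB = 63*1.381e-23 = 8.7e-22
Step 3: T = 1.05e-18 / 8.7e-22 = 1206 K

1206


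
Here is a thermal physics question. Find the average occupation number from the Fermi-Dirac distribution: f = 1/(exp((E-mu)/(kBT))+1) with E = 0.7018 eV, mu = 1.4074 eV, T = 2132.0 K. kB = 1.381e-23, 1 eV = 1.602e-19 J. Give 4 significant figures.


Step 1: (E - mu) = 0.7018 - 1.4074 = -0.7056 eV
Step 2: Convert: (E-mu)*eV = -1.13e-19 J
Step 3: x = (E-mu)*eV/(kB*T) = -3.839
Step 4: f = 1/(exp(-3.839)+1) = 0.9789

0.9789


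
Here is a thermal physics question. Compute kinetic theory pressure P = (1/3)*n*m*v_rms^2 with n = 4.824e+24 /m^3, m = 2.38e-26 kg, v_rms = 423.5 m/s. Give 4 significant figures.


Step 1: v_rms^2 = 423.5^2 = 1.794e+05
Step 2: n*m = 4.824e+24*2.38e-26 = 0.1148
Step 3: P = (1/3)*0.1148*1.794e+05 = 6864 Pa

6864


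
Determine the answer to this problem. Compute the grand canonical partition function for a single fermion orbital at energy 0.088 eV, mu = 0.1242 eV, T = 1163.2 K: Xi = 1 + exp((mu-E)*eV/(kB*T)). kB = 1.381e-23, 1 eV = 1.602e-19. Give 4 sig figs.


Step 1: (mu - E) = 0.1242 - 0.088 = 0.0362 eV
Step 2: x = (mu-E)*eV/(kB*T) = 0.0362*1.602e-19/(1.381e-23*1163.2) = 0.361
Step 3: exp(x) = 1.435
Step 4: Xi = 1 + 1.435 = 2.435

2.435


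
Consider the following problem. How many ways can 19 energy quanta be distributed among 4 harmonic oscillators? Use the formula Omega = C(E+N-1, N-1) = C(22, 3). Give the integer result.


Step 1: Use binomial coefficient C(22, 3)
Step 2: Numerator = 22! / 19!
Step 3: Denominator = 3!
Step 4: Omega = 1540

1540


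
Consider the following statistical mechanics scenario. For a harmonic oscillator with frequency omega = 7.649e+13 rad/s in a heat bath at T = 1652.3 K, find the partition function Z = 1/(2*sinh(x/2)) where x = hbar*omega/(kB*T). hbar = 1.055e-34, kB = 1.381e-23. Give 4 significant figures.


Step 1: Compute x = hbar*omega/(kB*T) = 1.055e-34*7.649e+13/(1.381e-23*1652.3) = 0.3537
Step 2: x/2 = 0.1768
Step 3: sinh(x/2) = 0.1777
Step 4: Z = 1/(2*0.1777) = 2.813

2.813


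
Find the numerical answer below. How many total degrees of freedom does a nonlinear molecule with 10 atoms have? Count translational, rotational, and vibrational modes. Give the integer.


Step 1: Translational DOF = 3
Step 2: Rotational DOF (nonlinear) = 3
Step 3: Vibrational DOF = 3*10 - 6 = 24
Step 4: Total = 3 + 3 + 24 = 30

30


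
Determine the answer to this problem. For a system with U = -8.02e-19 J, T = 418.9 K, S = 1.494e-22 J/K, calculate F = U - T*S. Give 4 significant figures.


Step 1: T*S = 418.9 * 1.494e-22 = 6.258e-20 J
Step 2: F = U - T*S = -8.02e-19 - 6.258e-20
Step 3: F = -8.646e-19 J

-8.646e-19


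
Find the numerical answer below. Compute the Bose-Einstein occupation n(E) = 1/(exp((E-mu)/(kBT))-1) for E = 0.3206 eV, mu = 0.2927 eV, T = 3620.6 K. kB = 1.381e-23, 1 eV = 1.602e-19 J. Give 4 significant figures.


Step 1: (E - mu) = 0.0279 eV
Step 2: x = (E-mu)*eV/(kB*T) = 0.0279*1.602e-19/(1.381e-23*3620.6) = 0.08939
Step 3: exp(x) = 1.094
Step 4: n = 1/(exp(x)-1) = 10.69

10.69


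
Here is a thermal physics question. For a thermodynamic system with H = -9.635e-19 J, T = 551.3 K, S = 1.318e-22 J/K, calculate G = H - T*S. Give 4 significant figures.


Step 1: T*S = 551.3 * 1.318e-22 = 7.266e-20 J
Step 2: G = H - T*S = -9.635e-19 - 7.266e-20
Step 3: G = -1.036e-18 J

-1.036e-18


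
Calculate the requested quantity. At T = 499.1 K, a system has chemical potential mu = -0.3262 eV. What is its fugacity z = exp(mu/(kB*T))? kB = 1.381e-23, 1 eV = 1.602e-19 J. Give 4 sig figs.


Step 1: Convert mu to Joules: -0.3262*1.602e-19 = -5.226e-20 J
Step 2: kB*T = 1.381e-23*499.1 = 6.893e-21 J
Step 3: mu/(kB*T) = -7.582
Step 4: z = exp(-7.582) = 0.0005097

0.0005097


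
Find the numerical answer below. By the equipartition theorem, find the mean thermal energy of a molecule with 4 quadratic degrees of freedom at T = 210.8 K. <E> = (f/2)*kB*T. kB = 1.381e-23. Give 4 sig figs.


Step 1: f/2 = 4/2 = 2
Step 2: kB*T = 1.381e-23 * 210.8 = 2.911e-21
Step 3: <E> = 2 * 2.911e-21 = 5.822e-21 J

5.822e-21
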